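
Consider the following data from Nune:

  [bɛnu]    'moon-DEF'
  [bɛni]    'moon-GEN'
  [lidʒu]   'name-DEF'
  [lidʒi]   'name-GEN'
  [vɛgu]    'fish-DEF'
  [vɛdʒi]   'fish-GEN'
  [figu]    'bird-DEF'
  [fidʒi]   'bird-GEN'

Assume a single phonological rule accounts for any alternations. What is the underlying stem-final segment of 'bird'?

/g/

'bird' shows [g] ~ [dʒ] at the end of the stem ([figu] vs [fidʒi]).
Compare 'name', with invariant [dʒ] in [lidʒu] and [lidʒi]: an analysis with underlying /dʒ/ and a rule producing [g] before the DEF suffix would wrongly predict alternation here too.
So /g/ is underlying, and a rule of palatalization before a front vowel — /g/ becomes palato-alveolar [dʒ] before a front vowel — gives [dʒ].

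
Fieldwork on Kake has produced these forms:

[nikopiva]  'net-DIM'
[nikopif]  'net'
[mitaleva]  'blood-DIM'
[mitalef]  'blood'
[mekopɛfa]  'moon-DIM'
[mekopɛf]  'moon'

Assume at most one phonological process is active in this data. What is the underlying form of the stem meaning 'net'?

/nikopiv/

'net' shows [v] ~ [f] at the end of the stem ([nikopiva] vs [nikopif]).
But 'moon' keeps [f] in both environments ([mekopɛfa], [mekopɛf]), so there is no rule changing /f/ to [v] before the DIM suffix.
The alternation reflects word-final obstruent devoicing: voiced obstruents become voiceless word-finally. /v/ is underlying.
The underlying form of 'net' is therefore /nikopiv/.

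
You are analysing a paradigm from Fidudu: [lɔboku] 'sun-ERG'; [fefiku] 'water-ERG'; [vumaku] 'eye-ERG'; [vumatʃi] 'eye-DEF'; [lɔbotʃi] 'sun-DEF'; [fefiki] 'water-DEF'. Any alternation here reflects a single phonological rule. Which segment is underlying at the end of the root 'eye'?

'eye' shows [tʃ] ~ [k] at the end of the stem ([vumatʃi] vs [vumaku]).
Compare 'water', with invariant [k] in [fefiki] and [fefiku]: an analysis with underlying /k/ and a rule producing [tʃ] before the DEF suffix would wrongly predict alternation here too.
Therefore /tʃ/ is basic and [k] is derived by depalatalization (palato-alveolar /tʃ/ becomes [k] when no front vowel follows).

/tʃ/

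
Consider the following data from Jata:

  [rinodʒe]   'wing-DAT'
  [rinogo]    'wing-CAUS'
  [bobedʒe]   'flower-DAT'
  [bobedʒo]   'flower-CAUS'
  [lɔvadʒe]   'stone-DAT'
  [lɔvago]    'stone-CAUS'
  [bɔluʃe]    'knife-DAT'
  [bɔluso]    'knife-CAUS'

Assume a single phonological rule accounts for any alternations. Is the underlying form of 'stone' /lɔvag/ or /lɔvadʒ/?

'stone' shows [dʒ] ~ [g] at the end of the stem ([lɔvadʒe] vs [lɔvago]).
Compare 'flower', with invariant [dʒ] in [bobedʒe] and [bobedʒo]: an analysis with underlying /dʒ/ and a rule producing [g] before the CAUS suffix would wrongly predict alternation here too.
Therefore /g/ is basic and [dʒ] is derived by palatalization before a front vowel (/g/ and /s/ become palato-alveolar [dʒ] and [ʃ] before a front vowel).

/lɔvag/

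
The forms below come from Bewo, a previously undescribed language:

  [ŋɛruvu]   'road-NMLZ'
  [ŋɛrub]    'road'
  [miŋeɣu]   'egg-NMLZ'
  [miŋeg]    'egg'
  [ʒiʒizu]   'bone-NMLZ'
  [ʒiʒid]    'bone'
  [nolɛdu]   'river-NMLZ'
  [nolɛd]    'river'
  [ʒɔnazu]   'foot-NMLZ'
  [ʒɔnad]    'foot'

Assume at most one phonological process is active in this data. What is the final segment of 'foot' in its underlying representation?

The stem for 'foot' ends in [z] in [ʒɔnazu] but [d] in [ʒɔnad].
The stem 'river' ([nolɛdu], [nolɛd]) shows [d] unchanged in both environments, so [d] cannot be basic with [z] derived before the NMLZ suffix.
So /z/ is underlying, and a rule of word-final hardening — voiced fricatives become stops word-finally — gives [d].

/z/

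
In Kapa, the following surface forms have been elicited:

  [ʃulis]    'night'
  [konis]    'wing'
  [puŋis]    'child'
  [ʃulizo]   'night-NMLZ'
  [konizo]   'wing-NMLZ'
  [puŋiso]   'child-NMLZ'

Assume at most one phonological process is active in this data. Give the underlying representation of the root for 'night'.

/ʃuliz/

'night' shows [z] ~ [s] at the end of the stem ([ʃulizo] vs [ʃulis]).
The stem 'child' ([puŋiso], [puŋis]) shows [s] unchanged in both environments, so [s] cannot be basic with [z] derived before the NMLZ suffix.
Therefore /z/ is basic and [s] is derived by word-final obstruent devoicing (voiced obstruents become voiceless word-finally).
The underlying form of 'night' is therefore /ʃuliz/.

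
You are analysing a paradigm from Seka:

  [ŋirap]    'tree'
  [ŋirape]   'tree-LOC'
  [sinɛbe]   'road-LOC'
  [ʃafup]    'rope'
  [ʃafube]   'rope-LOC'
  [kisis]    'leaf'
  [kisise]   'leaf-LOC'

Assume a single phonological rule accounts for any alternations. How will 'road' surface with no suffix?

The stem for 'rope' ends in [p] in [ʃafup] but [b] in [ʃafube].
If /p/ were underlying and a rule turned it into [b] before the LOC suffix, 'tree' would also alternate; but it has [p] in both [ŋirap] and [ŋirape].
The underlying segment must be /b/; voiced obstruents become voiceless word-finally, yielding [p] there.
The one attested form of 'road', [sinɛbe], shows underlying /sinɛb/. Applying the same rule word-finally gives [sinɛp].

[sinɛp]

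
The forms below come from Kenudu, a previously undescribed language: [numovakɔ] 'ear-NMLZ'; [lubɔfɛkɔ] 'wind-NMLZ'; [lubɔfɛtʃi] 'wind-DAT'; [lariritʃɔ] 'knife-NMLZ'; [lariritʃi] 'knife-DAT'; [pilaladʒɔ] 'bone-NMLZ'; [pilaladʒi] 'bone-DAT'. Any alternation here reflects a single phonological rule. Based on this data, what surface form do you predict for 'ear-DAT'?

[numovatʃi]

'wind' shows [k] ~ [tʃ] at the end of the stem ([lubɔfɛkɔ] vs [lubɔfɛtʃi]).
But 'knife' keeps [tʃ] in both environments ([lariritʃɔ], [lariritʃi]), so there is no rule changing /tʃ/ to [k] before the NMLZ suffix.
So /k/ is underlying, and a rule of palatalization before a front vowel — /k/ becomes palato-alveolar [tʃ] before a front vowel — gives [tʃ].
The one attested form of 'ear', [numovakɔ], shows underlying /numovak/. Applying the same rule before a front vowel gives [numovatʃi].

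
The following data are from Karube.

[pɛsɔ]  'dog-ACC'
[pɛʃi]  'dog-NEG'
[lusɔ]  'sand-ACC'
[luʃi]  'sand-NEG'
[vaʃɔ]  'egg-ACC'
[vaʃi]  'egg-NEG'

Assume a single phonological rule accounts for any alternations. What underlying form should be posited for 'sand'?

/lus/

In [lusɔ] and [luʃi] the final segment of 'sand' alternates: [s] ~ [ʃ].
The stem 'egg' ([vaʃɔ], [vaʃi]) shows [ʃ] unchanged in both environments, so [ʃ] cannot be basic with [s] derived before the ACC suffix.
The underlying segment must be /s/; /s/ becomes palato-alveolar [ʃ] before a front vowel, yielding [ʃ] there.
The underlying form of 'sand' is therefore /lus/.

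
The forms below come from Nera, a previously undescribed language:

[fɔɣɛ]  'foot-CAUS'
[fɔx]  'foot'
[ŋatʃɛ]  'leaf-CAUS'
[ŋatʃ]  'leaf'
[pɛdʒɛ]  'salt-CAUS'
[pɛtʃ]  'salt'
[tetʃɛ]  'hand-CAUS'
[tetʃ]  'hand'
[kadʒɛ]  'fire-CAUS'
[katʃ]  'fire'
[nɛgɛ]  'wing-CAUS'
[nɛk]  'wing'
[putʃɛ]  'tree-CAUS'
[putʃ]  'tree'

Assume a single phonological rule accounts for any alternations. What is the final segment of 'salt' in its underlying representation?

The stem for 'salt' ends in [dʒ] in [pɛdʒɛ] but [tʃ] in [pɛtʃ].
But 'hand' keeps [tʃ] in both environments ([tetʃɛ], [tetʃ]), so there is no rule changing /tʃ/ to [dʒ] before the CAUS suffix.
Therefore /dʒ/ is basic and [tʃ] is derived by word-final obstruent devoicing (voiced obstruents become voiceless word-finally).

/dʒ/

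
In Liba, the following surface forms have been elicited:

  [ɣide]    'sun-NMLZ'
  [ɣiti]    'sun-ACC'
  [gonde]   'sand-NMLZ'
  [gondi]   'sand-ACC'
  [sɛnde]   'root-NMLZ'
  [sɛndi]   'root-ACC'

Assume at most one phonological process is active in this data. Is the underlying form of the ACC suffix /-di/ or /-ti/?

The ACC suffix surfaces as [-di] and [-ti], depending on the final segment of the stem.
The NMLZ suffix, which begins with [d], is invariant after every stem; so [d] is not altered by any rule here.
So the underlying form is /-ti/, and voiceless stops become voiced after a nasal.

/-ti/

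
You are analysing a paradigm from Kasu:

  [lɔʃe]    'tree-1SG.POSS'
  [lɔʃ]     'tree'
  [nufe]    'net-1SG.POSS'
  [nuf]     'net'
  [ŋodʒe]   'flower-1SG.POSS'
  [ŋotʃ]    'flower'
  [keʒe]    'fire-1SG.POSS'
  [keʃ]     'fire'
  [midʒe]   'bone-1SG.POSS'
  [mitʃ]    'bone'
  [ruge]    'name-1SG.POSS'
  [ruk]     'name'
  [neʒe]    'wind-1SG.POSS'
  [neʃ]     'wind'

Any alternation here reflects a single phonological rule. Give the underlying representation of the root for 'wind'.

/neʒ/

'wind' shows [ʒ] ~ [ʃ] at the end of the stem ([neʒe] vs [neʃ]).
Compare 'tree', with invariant [ʃ] in [lɔʃe] and [lɔʃ]: an analysis with underlying /ʃ/ and a rule producing [ʒ] before the 1SG.POSS suffix would wrongly predict alternation here too.
Therefore /ʒ/ is basic and [ʃ] is derived by word-final obstruent devoicing (voiced obstruents become voiceless word-finally).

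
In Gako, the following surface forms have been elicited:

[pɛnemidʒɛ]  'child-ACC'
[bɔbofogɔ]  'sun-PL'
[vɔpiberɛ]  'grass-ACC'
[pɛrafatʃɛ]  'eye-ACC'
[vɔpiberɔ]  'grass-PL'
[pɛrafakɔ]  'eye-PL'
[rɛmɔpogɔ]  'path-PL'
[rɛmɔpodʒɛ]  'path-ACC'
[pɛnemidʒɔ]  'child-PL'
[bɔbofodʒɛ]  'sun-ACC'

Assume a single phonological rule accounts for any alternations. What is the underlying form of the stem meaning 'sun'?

'sun' shows [g] ~ [dʒ] at the end of the stem ([bɔbofogɔ] vs [bɔbofodʒɛ]).
If /dʒ/ were underlying and a rule turned it into [g] before the PL suffix, 'child' would also alternate; but it has [dʒ] in both [pɛnemidʒɔ] and [pɛnemidʒɛ].
So /g/ is underlying, and a rule of palatalization before a front vowel — /k/ and /g/ become palato-alveolar [tʃ] and [dʒ] before a front vowel — gives [dʒ].

/bɔbofog/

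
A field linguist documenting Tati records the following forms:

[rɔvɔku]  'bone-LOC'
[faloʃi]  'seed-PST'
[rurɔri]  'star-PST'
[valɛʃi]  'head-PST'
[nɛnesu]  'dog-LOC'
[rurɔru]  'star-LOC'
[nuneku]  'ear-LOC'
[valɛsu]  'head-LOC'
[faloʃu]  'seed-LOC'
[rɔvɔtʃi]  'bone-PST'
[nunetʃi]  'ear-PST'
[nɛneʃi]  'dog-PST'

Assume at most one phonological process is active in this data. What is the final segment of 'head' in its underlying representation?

In [valɛsu] and [valɛʃi] the final segment of 'head' alternates: [s] ~ [ʃ].
But 'seed' keeps [ʃ] in both environments ([faloʃu], [faloʃi]), so there is no rule changing /ʃ/ to [s] before the LOC suffix.
So /s/ is underlying, and a rule of palatalization before a front vowel — /k/ and /s/ become palato-alveolar [tʃ] and [ʃ] before a front vowel — gives [ʃ].

/s/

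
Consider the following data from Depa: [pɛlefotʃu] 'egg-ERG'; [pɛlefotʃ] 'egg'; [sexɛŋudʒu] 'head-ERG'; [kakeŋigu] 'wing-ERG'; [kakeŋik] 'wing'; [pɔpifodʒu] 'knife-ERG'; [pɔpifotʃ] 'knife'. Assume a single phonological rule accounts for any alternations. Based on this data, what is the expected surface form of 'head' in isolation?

The stem for 'knife' ends in [dʒ] in [pɔpifodʒu] but [tʃ] in [pɔpifotʃ].
But 'egg' keeps [tʃ] in both environments ([pɛlefotʃu], [pɛlefotʃ]), so there is no rule changing /tʃ/ to [dʒ] before the ERG suffix.
So /dʒ/ is underlying, and a rule of word-final obstruent devoicing — voiced obstruents become voiceless word-finally — gives [tʃ].
The one attested form of 'head', [sexɛŋudʒu], shows underlying /sexɛŋudʒ/. Applying the same rule word-finally gives [sexɛŋutʃ].

[sexɛŋutʃ]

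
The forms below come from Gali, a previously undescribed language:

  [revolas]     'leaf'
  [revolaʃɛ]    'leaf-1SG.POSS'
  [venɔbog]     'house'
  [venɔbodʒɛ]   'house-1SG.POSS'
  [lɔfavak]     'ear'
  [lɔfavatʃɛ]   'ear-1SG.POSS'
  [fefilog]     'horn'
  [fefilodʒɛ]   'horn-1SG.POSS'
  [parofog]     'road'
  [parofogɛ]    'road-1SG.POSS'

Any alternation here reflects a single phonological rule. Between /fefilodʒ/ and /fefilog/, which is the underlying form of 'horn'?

The root 'horn' surfaces as [fefilog] and [fefilodʒɛ], with a stem-final [g] ~ [dʒ] alternation.
But 'road' keeps [g] in both environments ([parofog], [parofogɛ]), so there is no rule changing /g/ to [dʒ] before the 1SG.POSS suffix.
The alternation reflects depalatalization: palato-alveolar /tʃ/, /dʒ/ and /ʃ/ become [k], [g] and [s] when no front vowel follows. /dʒ/ is underlying.

/fefilodʒ/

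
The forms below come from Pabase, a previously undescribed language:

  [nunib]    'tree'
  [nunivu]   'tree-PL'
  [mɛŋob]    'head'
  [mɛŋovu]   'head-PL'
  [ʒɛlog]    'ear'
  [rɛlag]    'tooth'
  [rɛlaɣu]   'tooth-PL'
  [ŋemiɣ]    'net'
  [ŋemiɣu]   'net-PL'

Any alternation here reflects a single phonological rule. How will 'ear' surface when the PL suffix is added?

The root 'tooth' surfaces as [rɛlag] and [rɛlaɣu], with a stem-final [g] ~ [ɣ] alternation.
If /ɣ/ were underlying and a rule turned it into [g] in isolation, 'net' would also alternate; but it has [ɣ] in both [ŋemiɣ] and [ŋemiɣu].
The underlying segment must be /g/; voiced stops become fricatives between vowels, yielding [ɣ] there.
From [ʒɛlog] the stem 'ear' is /ʒɛlog/; between vowels this yields [ʒɛloɣu].

[ʒɛloɣu]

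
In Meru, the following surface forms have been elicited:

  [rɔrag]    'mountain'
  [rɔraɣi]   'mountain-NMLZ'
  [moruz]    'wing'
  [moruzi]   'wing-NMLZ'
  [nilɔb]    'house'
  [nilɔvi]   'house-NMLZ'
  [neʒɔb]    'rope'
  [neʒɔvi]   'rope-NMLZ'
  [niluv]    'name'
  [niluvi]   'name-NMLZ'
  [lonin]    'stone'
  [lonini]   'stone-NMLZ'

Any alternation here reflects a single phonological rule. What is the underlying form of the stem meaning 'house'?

The stem for 'house' ends in [b] in [nilɔb] but [v] in [nilɔvi].
The stem 'name' ([niluv], [niluvi]) shows [v] unchanged in both environments, so [v] cannot be basic with [b] derived in isolation.
So /b/ is underlying, and a rule of intervocalic spirantization — voiced stops become fricatives between vowels — gives [v].

/nilɔb/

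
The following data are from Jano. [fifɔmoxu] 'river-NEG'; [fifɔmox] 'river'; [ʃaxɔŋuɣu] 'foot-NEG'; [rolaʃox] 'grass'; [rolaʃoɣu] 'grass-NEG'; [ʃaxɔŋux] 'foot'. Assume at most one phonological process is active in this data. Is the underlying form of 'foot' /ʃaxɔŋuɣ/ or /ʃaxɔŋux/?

In [ʃaxɔŋuɣu] and [ʃaxɔŋux] the final segment of 'foot' alternates: [ɣ] ~ [x].
If /x/ were underlying and a rule turned it into [ɣ] before the NEG suffix, 'river' would also alternate; but it has [x] in both [fifɔmoxu] and [fifɔmox].
Therefore /ɣ/ is basic and [x] is derived by word-final obstruent devoicing (voiced obstruents become voiceless word-finally).

/ʃaxɔŋuɣ/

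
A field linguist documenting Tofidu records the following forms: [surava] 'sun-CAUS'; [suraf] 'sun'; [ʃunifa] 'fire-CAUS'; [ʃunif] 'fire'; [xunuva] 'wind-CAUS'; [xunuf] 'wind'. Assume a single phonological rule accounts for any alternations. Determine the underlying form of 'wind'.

/xunuv/

The root 'wind' surfaces as [xunuva] and [xunuf], with a stem-final [v] ~ [f] alternation.
The stem 'fire' ([ʃunifa], [ʃunif]) shows [f] unchanged in both environments, so [f] cannot be basic with [v] derived before the CAUS suffix.
So /v/ is underlying, and a rule of word-final obstruent devoicing — voiced obstruents become voiceless word-finally — gives [f].
Hence 'wind' is /xunuv/ underlyingly.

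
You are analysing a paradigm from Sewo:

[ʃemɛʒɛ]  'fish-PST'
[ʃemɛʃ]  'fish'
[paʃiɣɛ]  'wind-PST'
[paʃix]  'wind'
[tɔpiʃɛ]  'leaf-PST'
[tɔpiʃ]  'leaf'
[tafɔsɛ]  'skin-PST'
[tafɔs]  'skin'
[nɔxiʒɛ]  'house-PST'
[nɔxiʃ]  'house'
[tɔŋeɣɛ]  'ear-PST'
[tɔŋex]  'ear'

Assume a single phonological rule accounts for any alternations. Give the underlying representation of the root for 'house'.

/nɔxiʒ/

The root 'house' surfaces as [nɔxiʒɛ] and [nɔxiʃ], with a stem-final [ʒ] ~ [ʃ] alternation.
If /ʃ/ were underlying and a rule turned it into [ʒ] before the PST suffix, 'leaf' would also alternate; but it has [ʃ] in both [tɔpiʃɛ] and [tɔpiʃ].
The underlying segment must be /ʒ/; voiced obstruents become voiceless word-finally, yielding [ʃ] there.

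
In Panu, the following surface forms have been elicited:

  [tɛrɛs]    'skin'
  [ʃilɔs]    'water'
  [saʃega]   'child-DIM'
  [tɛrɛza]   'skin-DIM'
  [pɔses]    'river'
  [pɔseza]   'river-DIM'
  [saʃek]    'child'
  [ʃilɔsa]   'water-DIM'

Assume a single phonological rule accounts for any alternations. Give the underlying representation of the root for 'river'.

/pɔsez/

In [pɔseza] and [pɔses] the final segment of 'river' alternates: [z] ~ [s].
Compare 'water', with invariant [s] in [ʃilɔsa] and [ʃilɔs]: an analysis with underlying /s/ and a rule producing [z] before the DIM suffix would wrongly predict alternation here too.
The alternation reflects word-final obstruent devoicing: voiced obstruents become voiceless word-finally. /z/ is underlying.
Hence 'river' is /pɔsez/ underlyingly.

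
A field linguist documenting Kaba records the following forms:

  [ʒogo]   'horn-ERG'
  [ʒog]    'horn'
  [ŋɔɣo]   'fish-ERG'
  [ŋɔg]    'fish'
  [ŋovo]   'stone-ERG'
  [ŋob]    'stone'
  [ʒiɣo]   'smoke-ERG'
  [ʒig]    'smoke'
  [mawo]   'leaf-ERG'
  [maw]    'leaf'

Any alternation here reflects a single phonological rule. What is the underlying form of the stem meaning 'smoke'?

The stem for 'smoke' ends in [ɣ] in [ʒiɣo] but [g] in [ʒig].
The stem 'horn' ([ʒogo], [ʒog]) shows [g] unchanged in both environments, so [g] cannot be basic with [ɣ] derived before the ERG suffix.
The alternation reflects word-final hardening: voiced fricatives become stops word-finally. /ɣ/ is underlying.
The underlying form of 'smoke' is therefore /ʒiɣ/.

/ʒiɣ/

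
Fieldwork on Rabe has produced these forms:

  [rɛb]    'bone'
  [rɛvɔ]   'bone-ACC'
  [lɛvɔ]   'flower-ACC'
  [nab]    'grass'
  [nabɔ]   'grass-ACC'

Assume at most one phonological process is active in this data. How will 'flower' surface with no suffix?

[lɛb]

In [rɛb] and [rɛvɔ] the final segment of 'bone' alternates: [b] ~ [v].
If /b/ were underlying and a rule turned it into [v] before the ACC suffix, 'grass' would also alternate; but it has [b] in both [nab] and [nabɔ].
So /v/ is underlying, and a rule of word-final hardening — voiced fricatives become stops word-finally — gives [b].
The one attested form of 'flower', [lɛvɔ], shows underlying /lɛv/. Applying the same rule word-finally gives [lɛb].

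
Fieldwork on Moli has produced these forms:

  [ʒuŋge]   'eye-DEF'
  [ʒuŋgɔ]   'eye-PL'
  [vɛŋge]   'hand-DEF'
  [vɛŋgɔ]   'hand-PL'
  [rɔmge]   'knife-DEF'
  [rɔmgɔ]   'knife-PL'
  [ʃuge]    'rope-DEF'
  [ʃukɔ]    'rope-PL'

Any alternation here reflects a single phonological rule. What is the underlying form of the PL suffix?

/-kɔ/

The PL morpheme has two allomorphs, [-gɔ] and [-kɔ].
The DEF suffix, which begins with [g], is invariant after every stem; so [g] is not altered by any rule here.
So the underlying form is /-kɔ/, and voiceless stops become voiced after a nasal.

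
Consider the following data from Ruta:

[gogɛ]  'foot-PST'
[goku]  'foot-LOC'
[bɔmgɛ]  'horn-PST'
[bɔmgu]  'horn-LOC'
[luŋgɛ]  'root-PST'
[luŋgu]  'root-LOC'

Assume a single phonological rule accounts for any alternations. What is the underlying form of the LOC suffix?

The LOC morpheme has two allomorphs, [-gu] and [-ku].
The PST suffix, which begins with [g], is invariant after every stem; so [g] is not altered by any rule here.
So the underlying form is /-ku/, and voiceless stops become voiced after a nasal.

/-ku/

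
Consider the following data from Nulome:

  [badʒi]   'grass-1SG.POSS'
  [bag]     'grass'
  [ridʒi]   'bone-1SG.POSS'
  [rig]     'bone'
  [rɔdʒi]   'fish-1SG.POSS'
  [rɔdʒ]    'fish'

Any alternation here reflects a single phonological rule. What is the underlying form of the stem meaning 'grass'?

The stem for 'grass' ends in [dʒ] in [badʒi] but [g] in [bag].
Compare 'fish', with invariant [dʒ] in [rɔdʒi] and [rɔdʒ]: an analysis with underlying /dʒ/ and a rule producing [g] in isolation would wrongly predict alternation here too.
The underlying segment must be /g/; /g/ becomes palato-alveolar [dʒ] before a front vowel, yielding [dʒ] there.
The underlying form of 'grass' is therefore /bag/.

/bag/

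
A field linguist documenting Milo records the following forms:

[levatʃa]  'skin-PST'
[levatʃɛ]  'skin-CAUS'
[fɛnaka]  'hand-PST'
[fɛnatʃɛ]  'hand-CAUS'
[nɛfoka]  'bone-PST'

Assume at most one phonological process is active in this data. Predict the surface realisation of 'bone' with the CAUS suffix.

The root 'hand' surfaces as [fɛnaka] and [fɛnatʃɛ], with a stem-final [k] ~ [tʃ] alternation.
Compare 'skin', with invariant [tʃ] in [levatʃa] and [levatʃɛ]: an analysis with underlying /tʃ/ and a rule producing [k] before the PST suffix would wrongly predict alternation here too.
So /k/ is underlying, and a rule of palatalization before a front vowel — /k/ becomes palato-alveolar [tʃ] before a front vowel — gives [tʃ].
The one attested form of 'bone', [nɛfoka], shows underlying /nɛfok/. Applying the same rule before a front vowel gives [nɛfotʃɛ].

[nɛfotʃɛ]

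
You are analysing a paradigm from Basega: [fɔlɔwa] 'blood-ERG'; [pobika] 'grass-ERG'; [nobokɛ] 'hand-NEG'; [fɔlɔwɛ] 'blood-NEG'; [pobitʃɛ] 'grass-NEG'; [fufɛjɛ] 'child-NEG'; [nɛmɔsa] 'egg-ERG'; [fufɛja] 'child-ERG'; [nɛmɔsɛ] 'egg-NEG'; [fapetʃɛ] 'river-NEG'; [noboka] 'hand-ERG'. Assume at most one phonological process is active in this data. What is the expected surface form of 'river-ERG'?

[fapeka]

The root 'grass' surfaces as [pobitʃɛ] and [pobika], with a stem-final [tʃ] ~ [k] alternation.
The stem 'hand' ([nobokɛ], [noboka]) shows [k] unchanged in both environments, so [k] cannot be basic with [tʃ] derived before the NEG suffix.
The underlying segment must be /tʃ/; palato-alveolar /tʃ/ becomes [k] when no front vowel follows, yielding [k] there.
From [fapetʃɛ] the stem 'river' is /fapetʃ/; when no front vowel follows this yields [fapeka].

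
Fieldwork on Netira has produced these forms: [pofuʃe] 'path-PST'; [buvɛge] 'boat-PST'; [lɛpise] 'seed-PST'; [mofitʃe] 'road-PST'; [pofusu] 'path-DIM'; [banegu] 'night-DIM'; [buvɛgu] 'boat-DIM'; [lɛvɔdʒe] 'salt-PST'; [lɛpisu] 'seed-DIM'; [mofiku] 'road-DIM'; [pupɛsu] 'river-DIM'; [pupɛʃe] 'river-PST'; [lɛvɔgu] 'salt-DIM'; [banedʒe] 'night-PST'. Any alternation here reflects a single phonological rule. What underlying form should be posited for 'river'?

/pupɛʃ/

The root 'river' surfaces as [pupɛʃe] and [pupɛsu], with a stem-final [ʃ] ~ [s] alternation.
The stem 'seed' ([lɛpise], [lɛpisu]) shows [s] unchanged in both environments, so [s] cannot be basic with [ʃ] derived before the PST suffix.
Therefore /ʃ/ is basic and [s] is derived by depalatalization (palato-alveolar /tʃ/, /dʒ/ and /ʃ/ become [k], [g] and [s] when no front vowel follows).
Hence 'river' is /pupɛʃ/ underlyingly.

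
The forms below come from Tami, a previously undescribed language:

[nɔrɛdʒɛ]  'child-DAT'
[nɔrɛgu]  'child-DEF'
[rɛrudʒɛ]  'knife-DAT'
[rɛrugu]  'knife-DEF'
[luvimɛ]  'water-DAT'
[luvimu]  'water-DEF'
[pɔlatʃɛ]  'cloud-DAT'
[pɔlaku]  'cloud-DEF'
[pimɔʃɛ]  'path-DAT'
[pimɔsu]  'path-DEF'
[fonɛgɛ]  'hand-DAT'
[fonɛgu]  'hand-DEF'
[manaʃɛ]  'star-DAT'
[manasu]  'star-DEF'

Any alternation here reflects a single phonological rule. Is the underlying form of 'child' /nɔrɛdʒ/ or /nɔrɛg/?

'child' shows [dʒ] ~ [g] at the end of the stem ([nɔrɛdʒɛ] vs [nɔrɛgu]).
The stem 'hand' ([fonɛgɛ], [fonɛgu]) shows [g] unchanged in both environments, so [g] cannot be basic with [dʒ] derived before the DAT suffix.
So /dʒ/ is underlying, and a rule of depalatalization — palato-alveolar /tʃ/, /dʒ/ and /ʃ/ become [k], [g] and [s] when no front vowel follows — gives [g].

/nɔrɛdʒ/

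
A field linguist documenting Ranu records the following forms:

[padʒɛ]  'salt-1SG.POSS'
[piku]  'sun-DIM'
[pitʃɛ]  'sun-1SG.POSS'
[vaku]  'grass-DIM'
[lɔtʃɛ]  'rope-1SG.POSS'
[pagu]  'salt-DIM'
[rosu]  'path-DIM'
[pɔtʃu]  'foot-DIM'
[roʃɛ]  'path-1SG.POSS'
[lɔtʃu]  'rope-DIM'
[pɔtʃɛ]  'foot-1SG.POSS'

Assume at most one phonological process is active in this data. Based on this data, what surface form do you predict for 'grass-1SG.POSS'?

The root 'sun' surfaces as [pitʃɛ] and [piku], with a stem-final [tʃ] ~ [k] alternation.
The stem 'rope' ([lɔtʃɛ], [lɔtʃu]) shows [tʃ] unchanged in both environments, so [tʃ] cannot be basic with [k] derived before the DIM suffix.
So /k/ is underlying, and a rule of palatalization before a front vowel — /k/, /g/ and /s/ become palato-alveolar [tʃ], [dʒ] and [ʃ] before a front vowel — gives [tʃ].
The one attested form of 'grass', [vaku], shows underlying /vak/. Applying the same rule before a front vowel gives [vatʃɛ].

[vatʃɛ]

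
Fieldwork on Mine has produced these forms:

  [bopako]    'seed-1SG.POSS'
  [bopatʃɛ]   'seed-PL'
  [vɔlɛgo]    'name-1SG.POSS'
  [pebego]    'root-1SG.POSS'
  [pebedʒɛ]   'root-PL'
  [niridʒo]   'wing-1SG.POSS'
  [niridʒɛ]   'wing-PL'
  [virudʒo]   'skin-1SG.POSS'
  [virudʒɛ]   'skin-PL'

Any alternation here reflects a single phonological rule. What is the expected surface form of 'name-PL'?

[vɔlɛdʒɛ]

In [pebego] and [pebedʒɛ] the final segment of 'root' alternates: [g] ~ [dʒ].
The stem 'skin' ([virudʒo], [virudʒɛ]) shows [dʒ] unchanged in both environments, so [dʒ] cannot be basic with [g] derived before the 1SG.POSS suffix.
Therefore /g/ is basic and [dʒ] is derived by palatalization before a front vowel (/k/ and /g/ become palato-alveolar [tʃ] and [dʒ] before a front vowel).
The one attested form of 'name', [vɔlɛgo], shows underlying /vɔlɛg/. Applying the same rule before a front vowel gives [vɔlɛdʒɛ].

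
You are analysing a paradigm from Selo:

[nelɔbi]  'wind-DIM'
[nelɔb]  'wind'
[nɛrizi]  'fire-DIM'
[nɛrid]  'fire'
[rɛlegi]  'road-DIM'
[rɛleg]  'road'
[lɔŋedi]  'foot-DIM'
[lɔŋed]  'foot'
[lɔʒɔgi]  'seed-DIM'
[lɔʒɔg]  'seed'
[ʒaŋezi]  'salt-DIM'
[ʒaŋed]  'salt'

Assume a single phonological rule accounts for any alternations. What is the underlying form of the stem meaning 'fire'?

/nɛriz/

'fire' shows [z] ~ [d] at the end of the stem ([nɛrizi] vs [nɛrid]).
If /d/ were underlying and a rule turned it into [z] before the DIM suffix, 'foot' would also alternate; but it has [d] in both [lɔŋedi] and [lɔŋed].
The alternation reflects word-final hardening: voiced fricatives become stops word-finally. /z/ is underlying.
So 'fire' = /nɛriz/.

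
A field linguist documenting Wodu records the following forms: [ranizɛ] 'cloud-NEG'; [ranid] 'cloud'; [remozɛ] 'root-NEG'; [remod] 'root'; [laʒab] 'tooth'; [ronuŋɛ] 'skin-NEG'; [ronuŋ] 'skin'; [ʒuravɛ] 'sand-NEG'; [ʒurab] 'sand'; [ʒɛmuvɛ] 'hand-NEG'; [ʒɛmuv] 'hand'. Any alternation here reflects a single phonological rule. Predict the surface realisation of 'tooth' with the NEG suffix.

In [ʒuravɛ] and [ʒurab] the final segment of 'sand' alternates: [v] ~ [b].
Compare 'hand', with invariant [v] in [ʒɛmuvɛ] and [ʒɛmuv]: an analysis with underlying /v/ and a rule producing [b] in isolation would wrongly predict alternation here too.
So /b/ is underlying, and a rule of intervocalic spirantization — voiced stops become fricatives between vowels — gives [v].
From [laʒab] the stem 'tooth' is /laʒab/; between vowels this yields [laʒavɛ].

[laʒavɛ]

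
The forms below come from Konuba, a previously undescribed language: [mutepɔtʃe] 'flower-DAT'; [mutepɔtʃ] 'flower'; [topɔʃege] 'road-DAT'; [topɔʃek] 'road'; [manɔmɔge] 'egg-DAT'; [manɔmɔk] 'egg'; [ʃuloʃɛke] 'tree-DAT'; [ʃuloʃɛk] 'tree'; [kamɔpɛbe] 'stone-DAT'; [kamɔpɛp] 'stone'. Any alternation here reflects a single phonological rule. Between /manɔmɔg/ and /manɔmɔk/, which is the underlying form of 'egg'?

In [manɔmɔge] and [manɔmɔk] the final segment of 'egg' alternates: [g] ~ [k].
But 'tree' keeps [k] in both environments ([ʃuloʃɛke], [ʃuloʃɛk]), so there is no rule changing /k/ to [g] before the DAT suffix.
Therefore /g/ is basic and [k] is derived by word-final obstruent devoicing (voiced obstruents become voiceless word-finally).

/manɔmɔg/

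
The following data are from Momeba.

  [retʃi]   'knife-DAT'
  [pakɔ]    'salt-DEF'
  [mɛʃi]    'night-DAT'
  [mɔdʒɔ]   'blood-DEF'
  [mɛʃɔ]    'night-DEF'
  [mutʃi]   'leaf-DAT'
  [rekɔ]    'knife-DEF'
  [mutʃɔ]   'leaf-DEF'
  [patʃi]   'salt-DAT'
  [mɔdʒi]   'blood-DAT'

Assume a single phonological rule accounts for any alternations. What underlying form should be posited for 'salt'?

'salt' shows [k] ~ [tʃ] at the end of the stem ([pakɔ] vs [patʃi]).
The stem 'leaf' ([mutʃɔ], [mutʃi]) shows [tʃ] unchanged in both environments, so [tʃ] cannot be basic with [k] derived before the DEF suffix.
The underlying segment must be /k/; /k/ becomes palato-alveolar [tʃ] before a front vowel, yielding [tʃ] there.

/pak/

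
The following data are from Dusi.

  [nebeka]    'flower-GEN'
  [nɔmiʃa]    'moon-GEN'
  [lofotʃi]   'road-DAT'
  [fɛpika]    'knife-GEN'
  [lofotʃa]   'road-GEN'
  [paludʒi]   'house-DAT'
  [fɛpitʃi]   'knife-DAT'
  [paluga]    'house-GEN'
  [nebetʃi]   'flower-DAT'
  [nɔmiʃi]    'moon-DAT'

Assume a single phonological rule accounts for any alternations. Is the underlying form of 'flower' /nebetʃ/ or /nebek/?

/nebek/

The stem for 'flower' ends in [tʃ] in [nebetʃi] but [k] in [nebeka].
Compare 'road', with invariant [tʃ] in [lofotʃi] and [lofotʃa]: an analysis with underlying /tʃ/ and a rule producing [k] before the GEN suffix would wrongly predict alternation here too.
The alternation reflects palatalization before a front vowel: /k/ and /g/ become palato-alveolar [tʃ] and [dʒ] before a front vowel. /k/ is underlying.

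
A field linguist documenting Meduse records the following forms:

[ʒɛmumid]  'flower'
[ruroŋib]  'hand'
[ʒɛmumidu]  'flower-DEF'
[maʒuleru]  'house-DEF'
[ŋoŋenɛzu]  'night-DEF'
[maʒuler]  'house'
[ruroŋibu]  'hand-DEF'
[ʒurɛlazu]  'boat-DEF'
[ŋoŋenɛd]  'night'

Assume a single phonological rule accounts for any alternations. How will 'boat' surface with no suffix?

In [ŋoŋenɛzu] and [ŋoŋenɛd] the final segment of 'night' alternates: [z] ~ [d].
The stem 'flower' ([ʒɛmumidu], [ʒɛmumid]) shows [d] unchanged in both environments, so [d] cannot be basic with [z] derived before the DEF suffix.
So /z/ is underlying, and a rule of word-final hardening — voiced fricatives become stops word-finally — gives [d].
The one attested form of 'boat', [ʒurɛlazu], shows underlying /ʒurɛlaz/. Applying the same rule word-finally gives [ʒurɛlad].

[ʒurɛlad]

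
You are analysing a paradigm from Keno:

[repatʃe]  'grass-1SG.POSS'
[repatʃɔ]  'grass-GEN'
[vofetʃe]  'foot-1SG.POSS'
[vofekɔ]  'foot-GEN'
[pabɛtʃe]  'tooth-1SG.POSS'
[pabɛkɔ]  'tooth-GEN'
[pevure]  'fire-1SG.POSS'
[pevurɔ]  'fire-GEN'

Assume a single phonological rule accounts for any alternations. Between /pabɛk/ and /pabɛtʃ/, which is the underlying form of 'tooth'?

/pabɛk/

The stem for 'tooth' ends in [tʃ] in [pabɛtʃe] but [k] in [pabɛkɔ].
Compare 'grass', with invariant [tʃ] in [repatʃe] and [repatʃɔ]: an analysis with underlying /tʃ/ and a rule producing [k] before the GEN suffix would wrongly predict alternation here too.
So /k/ is underlying, and a rule of palatalization before a front vowel — /k/ becomes palato-alveolar [tʃ] before a front vowel — gives [tʃ].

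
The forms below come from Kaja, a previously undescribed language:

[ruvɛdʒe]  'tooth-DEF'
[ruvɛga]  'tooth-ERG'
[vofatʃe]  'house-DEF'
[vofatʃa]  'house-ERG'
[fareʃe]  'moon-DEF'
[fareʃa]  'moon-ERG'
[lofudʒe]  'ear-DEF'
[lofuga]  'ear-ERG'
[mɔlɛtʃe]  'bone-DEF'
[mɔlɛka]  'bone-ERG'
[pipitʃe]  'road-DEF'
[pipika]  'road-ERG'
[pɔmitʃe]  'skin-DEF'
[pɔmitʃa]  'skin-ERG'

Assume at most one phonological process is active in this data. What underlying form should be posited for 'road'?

The root 'road' surfaces as [pipitʃe] and [pipika], with a stem-final [tʃ] ~ [k] alternation.
But 'skin' keeps [tʃ] in both environments ([pɔmitʃe], [pɔmitʃa]), so there is no rule changing /tʃ/ to [k] before the ERG suffix.
The underlying segment must be /k/; /k/ and /g/ become palato-alveolar [tʃ] and [dʒ] before a front vowel, yielding [tʃ] there.
So 'road' = /pipik/.

/pipik/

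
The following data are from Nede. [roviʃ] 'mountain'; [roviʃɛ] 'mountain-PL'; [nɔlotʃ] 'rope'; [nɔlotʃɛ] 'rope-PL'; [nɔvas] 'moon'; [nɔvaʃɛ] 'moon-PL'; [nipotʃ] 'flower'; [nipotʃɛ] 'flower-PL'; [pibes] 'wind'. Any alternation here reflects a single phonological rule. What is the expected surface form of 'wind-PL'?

[pibeʃɛ]

The root 'moon' surfaces as [nɔvas] and [nɔvaʃɛ], with a stem-final [s] ~ [ʃ] alternation.
Compare 'mountain', with invariant [ʃ] in [roviʃ] and [roviʃɛ]: an analysis with underlying /ʃ/ and a rule producing [s] in isolation would wrongly predict alternation here too.
The alternation reflects palatalization before a front vowel: /s/ becomes palato-alveolar [ʃ] before a front vowel. /s/ is underlying.
From [pibes] the stem 'wind' is /pibes/; before a front vowel this yields [pibeʃɛ].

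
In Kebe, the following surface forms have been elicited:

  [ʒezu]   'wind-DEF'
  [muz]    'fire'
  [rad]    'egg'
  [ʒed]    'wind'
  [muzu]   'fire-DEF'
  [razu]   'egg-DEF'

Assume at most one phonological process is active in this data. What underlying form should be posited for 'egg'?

In [razu] and [rad] the final segment of 'egg' alternates: [z] ~ [d].
Compare 'fire', with invariant [z] in [muzu] and [muz]: an analysis with underlying /z/ and a rule producing [d] in isolation would wrongly predict alternation here too.
So /d/ is underlying, and a rule of intervocalic spirantization — voiced stops become fricatives between vowels — gives [z].

/rad/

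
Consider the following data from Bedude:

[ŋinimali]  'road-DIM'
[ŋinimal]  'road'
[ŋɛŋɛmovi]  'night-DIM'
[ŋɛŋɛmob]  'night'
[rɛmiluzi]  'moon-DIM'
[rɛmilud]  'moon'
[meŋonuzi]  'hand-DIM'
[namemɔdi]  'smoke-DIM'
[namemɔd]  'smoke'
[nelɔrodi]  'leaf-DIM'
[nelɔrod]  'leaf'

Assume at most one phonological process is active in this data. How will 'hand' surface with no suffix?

[meŋonud]

The root 'moon' surfaces as [rɛmiluzi] and [rɛmilud], with a stem-final [z] ~ [d] alternation.
If /d/ were underlying and a rule turned it into [z] before the DIM suffix, 'leaf' would also alternate; but it has [d] in both [nelɔrodi] and [nelɔrod].
The alternation reflects word-final hardening: voiced fricatives become stops word-finally. /z/ is underlying.
The one attested form of 'hand', [meŋonuzi], shows underlying /meŋonuz/. Applying the same rule word-finally gives [meŋonud].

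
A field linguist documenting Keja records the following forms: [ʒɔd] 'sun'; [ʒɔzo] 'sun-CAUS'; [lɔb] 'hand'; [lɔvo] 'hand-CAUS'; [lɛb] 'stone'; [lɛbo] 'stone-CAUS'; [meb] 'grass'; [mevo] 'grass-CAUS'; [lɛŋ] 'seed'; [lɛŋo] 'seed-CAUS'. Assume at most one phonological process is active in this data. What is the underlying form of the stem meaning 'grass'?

The root 'grass' surfaces as [meb] and [mevo], with a stem-final [b] ~ [v] alternation.
Compare 'stone', with invariant [b] in [lɛb] and [lɛbo]: an analysis with underlying /b/ and a rule producing [v] before the CAUS suffix would wrongly predict alternation here too.
Therefore /v/ is basic and [b] is derived by word-final hardening (voiced fricatives become stops word-finally).
The underlying form of 'grass' is therefore /mev/.

/mev/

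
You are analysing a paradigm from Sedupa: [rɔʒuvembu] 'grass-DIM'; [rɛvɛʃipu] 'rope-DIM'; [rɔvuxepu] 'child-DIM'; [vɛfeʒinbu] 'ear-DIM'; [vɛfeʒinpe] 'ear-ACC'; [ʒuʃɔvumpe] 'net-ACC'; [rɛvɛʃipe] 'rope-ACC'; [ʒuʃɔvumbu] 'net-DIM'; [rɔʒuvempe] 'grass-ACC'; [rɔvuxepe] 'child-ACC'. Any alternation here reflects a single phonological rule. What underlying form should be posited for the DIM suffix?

The DIM morpheme has two allomorphs, [-bu] and [-pu].
By contrast the ACC suffix keeps its initial [p] throughout — that segment must be underlying.
So the underlying form is /-bu/, and voiced stops become voiceless after a vowel.

/-bu/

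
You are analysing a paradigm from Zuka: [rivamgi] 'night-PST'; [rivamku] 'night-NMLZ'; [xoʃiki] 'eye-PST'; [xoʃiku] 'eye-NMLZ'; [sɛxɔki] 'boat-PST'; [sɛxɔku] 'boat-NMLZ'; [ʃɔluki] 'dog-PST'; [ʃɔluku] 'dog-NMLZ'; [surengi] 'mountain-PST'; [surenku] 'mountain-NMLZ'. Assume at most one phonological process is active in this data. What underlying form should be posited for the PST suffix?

/-gi/

The PST morpheme has two allomorphs, [-gi] and [-ki].
The NMLZ suffix, which begins with [k], is invariant after every stem; so [k] is not altered by any rule here.
The PST suffix is therefore /-gi/ underlyingly, with post-vocalic devoicing: voiced stops become voiceless after a vowel.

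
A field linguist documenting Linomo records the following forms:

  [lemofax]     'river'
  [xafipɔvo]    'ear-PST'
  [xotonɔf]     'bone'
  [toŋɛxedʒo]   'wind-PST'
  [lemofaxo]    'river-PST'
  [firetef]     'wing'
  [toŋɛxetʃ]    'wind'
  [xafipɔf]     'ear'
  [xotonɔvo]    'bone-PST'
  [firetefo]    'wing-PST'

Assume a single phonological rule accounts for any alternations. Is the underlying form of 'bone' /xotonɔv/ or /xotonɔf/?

/xotonɔv/

'bone' shows [f] ~ [v] at the end of the stem ([xotonɔf] vs [xotonɔvo]).
But 'wing' keeps [f] in both environments ([firetef], [firetefo]), so there is no rule changing /f/ to [v] before the PST suffix.
So /v/ is underlying, and a rule of word-final obstruent devoicing — voiced obstruents become voiceless word-finally — gives [f].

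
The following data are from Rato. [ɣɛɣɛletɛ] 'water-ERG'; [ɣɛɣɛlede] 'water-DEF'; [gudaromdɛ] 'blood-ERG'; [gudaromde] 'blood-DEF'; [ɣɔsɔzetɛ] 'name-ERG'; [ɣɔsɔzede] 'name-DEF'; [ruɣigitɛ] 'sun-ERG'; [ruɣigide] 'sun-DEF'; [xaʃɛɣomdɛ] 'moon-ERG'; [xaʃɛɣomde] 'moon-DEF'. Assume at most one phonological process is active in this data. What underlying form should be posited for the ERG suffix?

/-tɛ/

The ERG morpheme has two allomorphs, [-dɛ] and [-tɛ].
The DEF suffix, which begins with [d], is invariant after every stem; so [d] is not altered by any rule here.
The ERG suffix is therefore /-tɛ/ underlyingly, with post-nasal voicing: voiceless stops become voiced after a nasal.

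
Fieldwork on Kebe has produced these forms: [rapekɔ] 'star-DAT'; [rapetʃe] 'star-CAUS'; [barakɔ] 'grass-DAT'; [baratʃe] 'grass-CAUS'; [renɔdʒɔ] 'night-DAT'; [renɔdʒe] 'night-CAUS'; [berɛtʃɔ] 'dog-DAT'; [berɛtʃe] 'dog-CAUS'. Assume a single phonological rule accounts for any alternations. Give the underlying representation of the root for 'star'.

'star' shows [k] ~ [tʃ] at the end of the stem ([rapekɔ] vs [rapetʃe]).
But 'dog' keeps [tʃ] in both environments ([berɛtʃɔ], [berɛtʃe]), so there is no rule changing /tʃ/ to [k] before the DAT suffix.
The alternation reflects palatalization before a front vowel: /k/ becomes palato-alveolar [tʃ] before a front vowel. /k/ is underlying.
The underlying form of 'star' is therefore /rapek/.

/rapek/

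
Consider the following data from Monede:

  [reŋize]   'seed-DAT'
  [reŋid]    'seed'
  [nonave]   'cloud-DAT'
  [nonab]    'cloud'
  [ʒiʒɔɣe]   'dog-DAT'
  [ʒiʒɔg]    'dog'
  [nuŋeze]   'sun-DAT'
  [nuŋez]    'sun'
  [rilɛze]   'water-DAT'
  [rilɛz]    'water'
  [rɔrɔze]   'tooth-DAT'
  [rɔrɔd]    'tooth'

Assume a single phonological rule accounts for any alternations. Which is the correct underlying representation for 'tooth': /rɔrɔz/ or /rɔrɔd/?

/rɔrɔd/

'tooth' shows [z] ~ [d] at the end of the stem ([rɔrɔze] vs [rɔrɔd]).
The stem 'sun' ([nuŋeze], [nuŋez]) shows [z] unchanged in both environments, so [z] cannot be basic with [d] derived in isolation.
Therefore /d/ is basic and [z] is derived by intervocalic spirantization (voiced stops become fricatives between vowels).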